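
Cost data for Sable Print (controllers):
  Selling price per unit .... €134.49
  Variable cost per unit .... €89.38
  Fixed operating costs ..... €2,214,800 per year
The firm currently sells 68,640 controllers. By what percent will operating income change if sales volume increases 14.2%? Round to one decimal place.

+49.9%

Total contribution margin = 68,640 × €45.11 = €3,096,350.40.
Subtracting fixed costs: EBIT = €3,096,350.40 − €2,214,800 = €881,550.40.
So DOL = total CM / EBIT = €3,096,350.40 / €881,550.40 = 3.5124.
Operating income changes by 3.5124 × +14.2% = +49.9%.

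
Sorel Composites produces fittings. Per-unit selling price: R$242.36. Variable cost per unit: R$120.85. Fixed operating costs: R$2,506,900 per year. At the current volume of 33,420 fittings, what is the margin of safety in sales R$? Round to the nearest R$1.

Contribution margin per unit = R$242.36 − R$120.85 = R$121.51. Break-even units = R$2,506,900 ÷ R$121.51 = 20,631.22; break-even revenue = 20,631.22 × R$242.36 = R$5,000,183.39.
Current sales = 33,420 × R$242.36 = R$8,099,671.20.
Margin of safety = R$8,099,671.20 − R$5,000,183.39 = R$3,099,488.

R$3,099,488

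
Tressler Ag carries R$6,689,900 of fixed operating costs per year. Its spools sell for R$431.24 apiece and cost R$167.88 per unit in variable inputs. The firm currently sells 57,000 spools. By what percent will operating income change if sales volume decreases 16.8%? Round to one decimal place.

Total contribution margin = 57,000 × R$263.36 = R$15,011,520.00.
EBIT = R$15,011,520.00 − R$6,689,900 = R$8,321,620.00.
DOL = contribution ÷ EBIT = R$15,011,520.00 ÷ R$8,321,620.00 = 1.8039.
So EBIT moves 1.8039 × (-16.8%) = -30.3%.

-30.3%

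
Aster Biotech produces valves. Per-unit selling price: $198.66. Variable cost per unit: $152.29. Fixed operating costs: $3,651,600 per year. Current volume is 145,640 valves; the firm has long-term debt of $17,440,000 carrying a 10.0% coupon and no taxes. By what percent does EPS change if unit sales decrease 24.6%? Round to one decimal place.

-122.4%

At 145,640 units, contribution = 145,640 × $46.37 = $6,753,326.80.
Subtracting fixed costs: EBIT = $6,753,326.80 − $3,651,600 = $3,101,726.80.
Interest = $1,744,000.00, so EBIT − I = $1,357,726.80.
Degree of combined leverage = contribution ÷ (EBIT − I) = $6,753,326.80 ÷ $1,357,726.80 = 4.9740.
EPS therefore changes by 4.9740 × (-24.6%) = -122.4%.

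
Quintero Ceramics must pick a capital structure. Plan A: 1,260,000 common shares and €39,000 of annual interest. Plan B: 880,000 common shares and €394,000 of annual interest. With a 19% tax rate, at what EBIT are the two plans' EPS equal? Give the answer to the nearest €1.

At indifference, (EBIT − 39,000)(1 − t)/1,260,000 = (EBIT − 394,000)(1 − t)/880,000.
Cancelling (1 − t) and cross-multiplying: 880,000·(EBIT − 39,000) = 1,260,000·(EBIT − 394,000).
Solving, EBIT = (394,000·1,260,000 − 39,000·880,000) / (1,260,000 − 880,000) = 462,120,000,000 / 380,000 = 1,216,105.26.

€1,216,105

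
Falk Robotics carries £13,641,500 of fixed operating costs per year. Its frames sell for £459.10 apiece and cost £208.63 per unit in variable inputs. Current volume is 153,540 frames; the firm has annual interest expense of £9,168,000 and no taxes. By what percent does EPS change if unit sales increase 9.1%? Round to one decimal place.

+22.4%

At 153,540 units, contribution = 153,540 × £250.47 = £38,457,163.80.
Operating income = contribution − fixed costs = £38,457,163.80 − £13,641,500 = £24,815,663.80.
After interest of £9,168,000.00, pre-tax earnings = £15,647,663.80.
DCL = total CM / (EBIT − I) = £38,457,163.80 / £15,647,663.80 = 2.4577.
EPS therefore changes by 2.4577 × (+9.1%) = +22.4%.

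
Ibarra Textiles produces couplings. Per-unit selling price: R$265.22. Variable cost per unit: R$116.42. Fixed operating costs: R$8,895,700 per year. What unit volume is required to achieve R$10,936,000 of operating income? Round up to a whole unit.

Unit CM = price − variable cost = R$265.22 − R$116.42 = R$148.80.
Need Q such that Q × R$148.80 − R$8,895,700 = R$10,936,000, i.e. Q = R$19,831,700 / R$148.80 = 133,277.55 → 133,278.

133,278 couplings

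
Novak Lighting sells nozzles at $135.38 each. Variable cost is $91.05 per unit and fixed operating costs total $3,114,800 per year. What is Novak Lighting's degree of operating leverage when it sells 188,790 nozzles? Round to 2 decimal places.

At 188,790 units, contribution = 188,790 × $44.33 = $8,369,060.70.
Subtracting fixed costs: EBIT = $8,369,060.70 − $3,114,800 = $5,254,260.70.
Degree of operating leverage = $8,369,060.70 / $5,254,260.70 = 1.5928.

1.59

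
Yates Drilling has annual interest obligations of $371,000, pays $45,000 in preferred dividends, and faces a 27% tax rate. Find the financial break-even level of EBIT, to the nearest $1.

Preferred dividends are paid after tax, so their pre-tax equivalent is $45,000 ÷ (1 − 0.27) = $61,643.84.
Financial break-even EBIT = interest + D_p ÷ (1 − t) = $371,000 + $61,643.84 = $432,643.84.

$432,644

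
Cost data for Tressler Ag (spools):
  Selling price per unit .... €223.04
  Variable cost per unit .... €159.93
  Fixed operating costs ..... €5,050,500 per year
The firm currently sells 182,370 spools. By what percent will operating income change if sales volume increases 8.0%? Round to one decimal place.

+14.3%

Total contribution margin = 182,370 × €63.11 = €11,509,370.70.
EBIT = €11,509,370.70 − €5,050,500 = €6,458,870.70.
DOL = contribution ÷ EBIT = €11,509,370.70 ÷ €6,458,870.70 = 1.7819.
%ΔEBIT = DOL × %ΔSales = 1.7819 × +8.0% = +14.3%.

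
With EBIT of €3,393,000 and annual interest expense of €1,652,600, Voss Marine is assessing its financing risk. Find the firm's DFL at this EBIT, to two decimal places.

1.95

Annual interest charges come to €1,652,600.00.
Degree of financial leverage = EBIT / (EBIT − interest) = €3,393,000 / €1,740,400.00 = 1.9496.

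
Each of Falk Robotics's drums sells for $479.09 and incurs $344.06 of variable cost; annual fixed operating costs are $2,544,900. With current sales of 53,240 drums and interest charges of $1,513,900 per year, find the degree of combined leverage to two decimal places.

Total contribution margin = 53,240 × $135.03 = $7,188,997.20.
Operating income = contribution − fixed costs = $7,188,997.20 − $2,544,900 = $4,644,097.20. Interest = $1,513,900.00.
DOL = $7,188,997.20 ÷ $4,644,097.20 = 1.5480; DFL = $4,644,097.20 ÷ $3,130,197.20 = 1.4836.
Combined leverage = 1.5480 × 1.4836 = 2.2966.

2.30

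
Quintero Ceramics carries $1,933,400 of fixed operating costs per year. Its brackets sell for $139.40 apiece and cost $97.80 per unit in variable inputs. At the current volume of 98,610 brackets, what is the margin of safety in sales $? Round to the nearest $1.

$7,267,485

Unit CM = price − variable cost = $139.40 − $97.80 = $41.60. Break-even units = $1,933,400 ÷ $41.60 = 46,475.96; break-even revenue = 46,475.96 × $139.40 = $6,478,749.04.
Actual sales revenue = 98,610 × $139.40 = $13,746,234.00.
Margin of safety = $13,746,234.00 − $6,478,749.04 = $7,267,485.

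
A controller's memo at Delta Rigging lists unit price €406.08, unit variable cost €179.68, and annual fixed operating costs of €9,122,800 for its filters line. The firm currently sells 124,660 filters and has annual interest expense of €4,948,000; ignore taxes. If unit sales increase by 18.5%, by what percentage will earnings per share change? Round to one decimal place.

Contribution at this volume is 124,660 × €226.40 = €28,223,024.00.
Subtracting fixed costs: EBIT = €28,223,024.00 − €9,122,800 = €19,100,224.00.
Interest = €4,948,000.00, so EBIT − I = €14,152,224.00.
Degree of combined leverage = contribution ÷ (EBIT − I) = €28,223,024.00 ÷ €14,152,224.00 = 1.9942.
EPS therefore changes by 1.9942 × (+18.5%) = +36.9%.

+36.9%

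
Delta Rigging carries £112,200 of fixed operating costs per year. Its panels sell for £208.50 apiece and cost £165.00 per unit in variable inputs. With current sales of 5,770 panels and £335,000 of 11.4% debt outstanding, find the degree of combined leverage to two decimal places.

At 5,770 units, contribution = 5,770 × £43.50 = £250,995.00.
Subtracting fixed costs: EBIT = £250,995.00 − £112,200 = £138,795.00. Interest = £38,190.00.
DOL = £250,995.00 ÷ £138,795.00 = 1.8084; DFL = £138,795.00 ÷ £100,605.00 = 1.3796.
Combined leverage = 1.8084 × 1.3796 = 2.4949.

2.49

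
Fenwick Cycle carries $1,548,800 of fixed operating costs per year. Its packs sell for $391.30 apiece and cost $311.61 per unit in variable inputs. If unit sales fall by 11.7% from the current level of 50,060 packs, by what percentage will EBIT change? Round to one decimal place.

At 50,060 units, contribution = 50,060 × $79.69 = $3,989,281.40.
Operating income = contribution − fixed costs = $3,989,281.40 − $1,548,800 = $2,440,481.40.
DOL = contribution ÷ EBIT = $3,989,281.40 ÷ $2,440,481.40 = 1.6346.
Operating income changes by 1.6346 × -11.7% = -19.1%.

-19.1%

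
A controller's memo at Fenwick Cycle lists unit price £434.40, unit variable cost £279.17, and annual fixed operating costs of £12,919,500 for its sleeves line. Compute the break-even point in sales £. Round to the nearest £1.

CM per unit = £434.40 − £279.17 = £155.23; CM ratio = £155.23 / £434.40 = 0.3573.
Break-even revenue = fixed costs × price ÷ CM = £12,919,500 × £434.40 ÷ £155.23 = £36,154,292.

£36,154,292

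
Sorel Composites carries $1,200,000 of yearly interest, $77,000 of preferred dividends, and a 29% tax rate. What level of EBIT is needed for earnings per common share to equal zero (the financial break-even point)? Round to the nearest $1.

Preferred dividends are paid after tax, so their pre-tax equivalent is $77,000 ÷ (1 − 0.29) = $108,450.70.
EPS = 0 when EBIT covers interest plus the pre-tax preferred burden: $1,200,000 + $108,450.70 = $1,308,450.70.

$1,308,451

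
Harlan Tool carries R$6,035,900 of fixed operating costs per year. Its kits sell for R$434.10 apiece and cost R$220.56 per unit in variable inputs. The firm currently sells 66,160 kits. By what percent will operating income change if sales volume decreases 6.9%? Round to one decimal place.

Contribution at this volume is 66,160 × R$213.54 = R$14,127,806.40.
Subtracting fixed costs: EBIT = R$14,127,806.40 − R$6,035,900 = R$8,091,906.40.
So DOL = total CM / EBIT = R$14,127,806.40 / R$8,091,906.40 = 1.7459.
%ΔEBIT = DOL × %ΔSales = 1.7459 × -6.9% = -12.0%.

-12.0%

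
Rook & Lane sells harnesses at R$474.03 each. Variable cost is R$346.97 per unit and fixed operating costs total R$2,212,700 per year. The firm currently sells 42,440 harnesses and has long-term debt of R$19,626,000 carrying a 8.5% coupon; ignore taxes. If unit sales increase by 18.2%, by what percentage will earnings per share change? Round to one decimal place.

+64.9%

Total contribution margin = 42,440 × R$127.06 = R$5,392,426.40.
Operating income = contribution − fixed costs = R$5,392,426.40 − R$2,212,700 = R$3,179,726.40.
After interest of R$1,668,210.00, pre-tax earnings = R$1,511,516.40.
Degree of combined leverage = contribution ÷ (EBIT − I) = R$5,392,426.40 ÷ R$1,511,516.40 = 3.5676.
%ΔEPS = DCL × %ΔSales = 3.5676 × +18.2% = +64.9%.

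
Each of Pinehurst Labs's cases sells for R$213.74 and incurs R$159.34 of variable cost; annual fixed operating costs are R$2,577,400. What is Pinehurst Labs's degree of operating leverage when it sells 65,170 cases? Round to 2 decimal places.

Contribution at this volume is 65,170 × R$54.40 = R$3,545,248.00.
Operating income = contribution − fixed costs = R$3,545,248.00 − R$2,577,400 = R$967,848.00.
Degree of operating leverage = R$3,545,248.00 / R$967,848.00 = 3.6630.

3.66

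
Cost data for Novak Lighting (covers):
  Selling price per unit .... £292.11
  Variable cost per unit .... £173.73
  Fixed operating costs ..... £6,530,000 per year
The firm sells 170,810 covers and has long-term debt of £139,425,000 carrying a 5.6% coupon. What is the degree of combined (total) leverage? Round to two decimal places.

3.44

At 170,810 units, contribution = 170,810 × £118.38 = £20,220,487.80.
Subtracting fixed costs: EBIT = £20,220,487.80 − £6,530,000 = £13,690,487.80. Interest = £7,807,800.00.
DOL = £20,220,487.80 ÷ £13,690,487.80 = 1.4770; DFL = £13,690,487.80 ÷ £5,882,687.80 = 2.3273.
Combined leverage = 1.4770 × 2.3273 = 3.4374.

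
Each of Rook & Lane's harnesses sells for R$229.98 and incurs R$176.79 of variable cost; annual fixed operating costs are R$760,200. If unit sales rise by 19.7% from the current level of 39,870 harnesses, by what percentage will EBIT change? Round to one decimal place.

At 39,870 units, contribution = 39,870 × R$53.19 = R$2,120,685.30.
EBIT = R$2,120,685.30 − R$760,200 = R$1,360,485.30.
So DOL = total CM / EBIT = R$2,120,685.30 / R$1,360,485.30 = 1.5588.
%ΔEBIT = DOL × %ΔSales = 1.5588 × +19.7% = +30.7%.

+30.7%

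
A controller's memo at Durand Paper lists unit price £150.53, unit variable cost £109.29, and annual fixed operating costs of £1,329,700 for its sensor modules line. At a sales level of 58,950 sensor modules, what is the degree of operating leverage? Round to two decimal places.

Total contribution margin = 58,950 × £41.24 = £2,431,098.00.
EBIT = £2,431,098.00 − £1,329,700 = £1,101,398.00.
So DOL = total CM / EBIT = £2,431,098.00 / £1,101,398.00 = 2.2073.

2.21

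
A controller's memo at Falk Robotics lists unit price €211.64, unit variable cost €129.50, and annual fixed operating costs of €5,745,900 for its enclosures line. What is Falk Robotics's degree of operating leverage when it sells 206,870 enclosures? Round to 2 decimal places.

1.51

Contribution at this volume is 206,870 × €82.14 = €16,992,301.80.
Subtracting fixed costs: EBIT = €16,992,301.80 − €5,745,900 = €11,246,401.80.
So DOL = total CM / EBIT = €16,992,301.80 / €11,246,401.80 = 1.5109.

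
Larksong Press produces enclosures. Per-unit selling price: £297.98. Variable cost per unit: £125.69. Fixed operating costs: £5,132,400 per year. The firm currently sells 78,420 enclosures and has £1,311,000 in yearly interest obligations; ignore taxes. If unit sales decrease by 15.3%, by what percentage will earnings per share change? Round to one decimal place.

-29.2%

At 78,420 units, contribution = 78,420 × £172.29 = £13,510,981.80.
Subtracting fixed costs: EBIT = £13,510,981.80 − £5,132,400 = £8,378,581.80.
Interest = £1,311,000.00, so EBIT − I = £7,067,581.80.
Degree of combined leverage = contribution ÷ (EBIT − I) = £13,510,981.80 ÷ £7,067,581.80 = 1.9117.
EPS therefore changes by 1.9117 × (-15.3%) = -29.2%.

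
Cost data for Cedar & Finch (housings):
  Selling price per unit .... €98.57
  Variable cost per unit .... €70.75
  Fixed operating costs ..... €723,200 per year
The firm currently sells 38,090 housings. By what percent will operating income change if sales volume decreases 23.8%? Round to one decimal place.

-75.0%

At 38,090 units, contribution = 38,090 × €27.82 = €1,059,663.80.
Subtracting fixed costs: EBIT = €1,059,663.80 − €723,200 = €336,463.80.
Degree of operating leverage = €1,059,663.80 / €336,463.80 = 3.1494.
Operating income changes by 3.1494 × -23.8% = -75.0%.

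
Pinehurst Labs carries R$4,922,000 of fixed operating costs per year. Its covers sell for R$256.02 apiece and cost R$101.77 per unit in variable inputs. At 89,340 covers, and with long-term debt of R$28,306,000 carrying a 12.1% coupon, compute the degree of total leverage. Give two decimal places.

At 89,340 units, contribution = 89,340 × R$154.25 = R$13,780,695.00.
Operating income = contribution − fixed costs = R$13,780,695.00 − R$4,922,000 = R$8,858,695.00. Interest = R$3,425,026.00, so EBIT − I = R$5,433,669.00.
Degree of total leverage = total CM / (EBIT − interest) = R$13,780,695.00 / R$5,433,669.00 = 2.5362.

2.54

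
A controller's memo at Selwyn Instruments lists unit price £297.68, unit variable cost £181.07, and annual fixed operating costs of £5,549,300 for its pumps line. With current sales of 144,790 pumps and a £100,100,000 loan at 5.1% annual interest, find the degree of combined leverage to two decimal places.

Total contribution margin = 144,790 × £116.61 = £16,883,961.90.
Subtracting fixed costs: EBIT = £16,883,961.90 − £5,549,300 = £11,334,661.90. Interest = £5,105,100.00.
DOL = £16,883,961.90 ÷ £11,334,661.90 = 1.4896; DFL = £11,334,661.90 ÷ £6,229,561.90 = 1.8195.
Combined leverage = 1.4896 × 1.8195 = 2.7103.

2.71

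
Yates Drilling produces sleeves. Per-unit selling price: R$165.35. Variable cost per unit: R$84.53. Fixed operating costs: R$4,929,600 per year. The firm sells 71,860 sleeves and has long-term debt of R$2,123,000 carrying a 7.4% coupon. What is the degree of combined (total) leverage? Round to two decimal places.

8.05

Contribution at this volume is 71,860 × R$80.82 = R$5,807,725.20.
Subtracting fixed costs: EBIT = R$5,807,725.20 − R$4,929,600 = R$878,125.20. Interest = R$157,102.00.
DOL = R$5,807,725.20 ÷ R$878,125.20 = 6.6138; DFL = R$878,125.20 ÷ R$721,023.20 = 1.2179.
DCL = DOL × DFL = 6.6138 × 1.2179 = 8.0549.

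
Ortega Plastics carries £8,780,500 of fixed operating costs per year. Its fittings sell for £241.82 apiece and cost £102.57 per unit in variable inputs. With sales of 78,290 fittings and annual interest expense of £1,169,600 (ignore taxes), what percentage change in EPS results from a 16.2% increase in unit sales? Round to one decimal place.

At 78,290 units, contribution = 78,290 × £139.25 = £10,901,882.50.
EBIT = £10,901,882.50 − £8,780,500 = £2,121,382.50.
After interest of £1,169,600.00, pre-tax earnings = £951,782.50.
DCL = total CM / (EBIT − I) = £10,901,882.50 / £951,782.50 = 11.4542.
EPS therefore changes by 11.4542 × (+16.2%) = +185.6%.

+185.6%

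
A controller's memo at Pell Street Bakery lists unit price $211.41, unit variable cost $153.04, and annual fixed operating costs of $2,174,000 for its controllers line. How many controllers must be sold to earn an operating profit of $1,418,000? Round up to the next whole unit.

61,539 controllers

Unit CM = price − variable cost = $211.41 − $153.04 = $58.37.
Required volume = (fixed costs + target profit) ÷ CM = ($2,174,000 + $1,418,000) ÷ $58.37 = 61,538.46, so 61,539 controllers.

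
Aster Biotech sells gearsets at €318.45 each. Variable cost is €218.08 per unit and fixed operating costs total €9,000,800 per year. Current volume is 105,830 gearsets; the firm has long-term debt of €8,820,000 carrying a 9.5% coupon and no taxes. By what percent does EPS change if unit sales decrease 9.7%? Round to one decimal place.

Contribution at this volume is 105,830 × €100.37 = €10,622,157.10.
Subtracting fixed costs: EBIT = €10,622,157.10 − €9,000,800 = €1,621,357.10.
Interest = €837,900.00, so EBIT − I = €783,457.10.
Degree of combined leverage = contribution ÷ (EBIT − I) = €10,622,157.10 ÷ €783,457.10 = 13.5581.
%ΔEPS = DCL × %ΔSales = 13.5581 × -9.7% = -131.5%.

-131.5%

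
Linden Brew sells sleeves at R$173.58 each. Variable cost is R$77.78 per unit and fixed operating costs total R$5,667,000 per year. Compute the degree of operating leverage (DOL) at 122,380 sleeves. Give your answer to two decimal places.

1.94

Total contribution margin = 122,380 × R$95.80 = R$11,724,004.00.
EBIT = R$11,724,004.00 − R$5,667,000 = R$6,057,004.00.
DOL = contribution ÷ EBIT = R$11,724,004.00 ÷ R$6,057,004.00 = 1.9356.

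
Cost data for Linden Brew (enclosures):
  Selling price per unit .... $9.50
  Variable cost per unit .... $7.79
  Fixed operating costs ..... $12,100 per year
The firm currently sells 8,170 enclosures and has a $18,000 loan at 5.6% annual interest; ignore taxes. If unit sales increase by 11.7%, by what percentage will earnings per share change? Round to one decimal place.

Total contribution margin = 8,170 × $1.71 = $13,970.70.
Operating income = contribution − fixed costs = $13,970.70 − $12,100 = $1,870.70.
After interest of $1,008.00, pre-tax earnings = $862.70.
Degree of combined leverage = contribution ÷ (EBIT − I) = $13,970.70 ÷ $862.70 = 16.1942.
%ΔEPS = DCL × %ΔSales = 16.1942 × +11.7% = +189.5%.

+189.5%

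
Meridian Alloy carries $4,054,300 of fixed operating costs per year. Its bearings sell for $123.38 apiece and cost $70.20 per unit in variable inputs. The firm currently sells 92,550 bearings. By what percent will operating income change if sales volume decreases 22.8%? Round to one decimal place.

-129.4%

At 92,550 units, contribution = 92,550 × $53.18 = $4,921,809.00.
EBIT = $4,921,809.00 − $4,054,300 = $867,509.00.
DOL = contribution ÷ EBIT = $4,921,809.00 ÷ $867,509.00 = 5.6735.
%ΔEBIT = DOL × %ΔSales = 5.6735 × -22.8% = -129.4%.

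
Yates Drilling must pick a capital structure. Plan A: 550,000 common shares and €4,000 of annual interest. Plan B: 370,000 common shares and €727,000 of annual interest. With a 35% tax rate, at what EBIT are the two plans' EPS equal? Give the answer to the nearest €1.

At indifference, (EBIT − 4,000)(1 − t)/550,000 = (EBIT − 727,000)(1 − t)/370,000.
Cancelling (1 − t) and cross-multiplying: 370,000·(EBIT − 4,000) = 550,000·(EBIT − 727,000).
Solving, EBIT = (727,000·550,000 − 4,000·370,000) / (550,000 − 370,000) = 398,370,000,000 / 180,000 = 2,213,166.67.

€2,213,167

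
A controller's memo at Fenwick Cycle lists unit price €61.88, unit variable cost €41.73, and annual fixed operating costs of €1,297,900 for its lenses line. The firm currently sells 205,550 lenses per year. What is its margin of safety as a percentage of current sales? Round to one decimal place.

Contribution margin per unit = €61.88 − €41.73 = €20.15. Break-even units = €1,297,900 ÷ €20.15 = 64,411.91; break-even revenue = 64,411.91 × €61.88 = €3,985,809.03.
Current sales = 205,550 × €61.88 = €12,719,434.00.
Margin of safety = (€12,719,434.00 − €3,985,809.03) ÷ €12,719,434.00 = 68.7%.

68.7%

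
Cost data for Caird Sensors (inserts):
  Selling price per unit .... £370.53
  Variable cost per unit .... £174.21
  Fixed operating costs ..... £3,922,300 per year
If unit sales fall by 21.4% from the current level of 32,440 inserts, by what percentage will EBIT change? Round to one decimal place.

-55.7%

At 32,440 units, contribution = 32,440 × £196.32 = £6,368,620.80.
EBIT = £6,368,620.80 − £3,922,300 = £2,446,320.80.
DOL = contribution ÷ EBIT = £6,368,620.80 ÷ £2,446,320.80 = 2.6033.
So EBIT moves 2.6033 × (-21.4%) = -55.7%.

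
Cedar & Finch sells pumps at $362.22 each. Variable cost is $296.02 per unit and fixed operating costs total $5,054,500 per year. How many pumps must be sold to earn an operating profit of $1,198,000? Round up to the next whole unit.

94,449 pumps

Each unit contributes $362.22 − $296.02 = $66.20.
Required volume = (fixed costs + target profit) ÷ CM = ($5,054,500 + $1,198,000) ÷ $66.20 = 94,448.64, so 94,449 pumps.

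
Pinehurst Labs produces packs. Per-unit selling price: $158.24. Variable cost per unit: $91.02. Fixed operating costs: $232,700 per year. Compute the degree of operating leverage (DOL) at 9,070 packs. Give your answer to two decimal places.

Contribution at this volume is 9,070 × $67.22 = $609,685.40.
Subtracting fixed costs: EBIT = $609,685.40 − $232,700 = $376,985.40.
Degree of operating leverage = $609,685.40 / $376,985.40 = 1.6173.

1.62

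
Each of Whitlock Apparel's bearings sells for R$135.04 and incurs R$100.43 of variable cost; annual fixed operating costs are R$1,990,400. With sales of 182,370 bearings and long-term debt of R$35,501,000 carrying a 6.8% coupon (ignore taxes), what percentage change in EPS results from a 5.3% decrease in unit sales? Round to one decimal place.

-17.5%

Total contribution margin = 182,370 × R$34.61 = R$6,311,825.70.
Operating income = contribution − fixed costs = R$6,311,825.70 − R$1,990,400 = R$4,321,425.70.
After interest of R$2,414,068.00, pre-tax earnings = R$1,907,357.70.
Degree of combined leverage = contribution ÷ (EBIT − I) = R$6,311,825.70 ÷ R$1,907,357.70 = 3.3092.
EPS therefore changes by 3.3092 × (-5.3%) = -17.5%.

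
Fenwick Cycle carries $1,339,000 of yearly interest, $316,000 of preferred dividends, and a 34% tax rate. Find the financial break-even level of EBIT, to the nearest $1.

$1,817,788

Preferred dividends are paid after tax, so their pre-tax equivalent is $316,000 ÷ (1 − 0.34) = $478,787.88.
Financial break-even EBIT = interest + D_p ÷ (1 − t) = $1,339,000 + $478,787.88 = $1,817,787.88.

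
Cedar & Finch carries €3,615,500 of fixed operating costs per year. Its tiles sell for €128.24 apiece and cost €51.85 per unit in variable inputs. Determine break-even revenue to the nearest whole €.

€6,069,534

Contribution margin per unit = €128.24 − €51.85 = €76.39, a CM ratio of €76.39 ÷ €128.24 = 0.5957.
Break-even revenue = fixed costs × price ÷ CM = €3,615,500 × €128.24 ÷ €76.39 = €6,069,534.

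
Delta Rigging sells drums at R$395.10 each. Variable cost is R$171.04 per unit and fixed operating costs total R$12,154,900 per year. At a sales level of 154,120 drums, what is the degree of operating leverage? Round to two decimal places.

Contribution at this volume is 154,120 × R$224.06 = R$34,532,127.20.
Operating income = contribution − fixed costs = R$34,532,127.20 − R$12,154,900 = R$22,377,227.20.
So DOL = total CM / EBIT = R$34,532,127.20 / R$22,377,227.20 = 1.5432.

1.54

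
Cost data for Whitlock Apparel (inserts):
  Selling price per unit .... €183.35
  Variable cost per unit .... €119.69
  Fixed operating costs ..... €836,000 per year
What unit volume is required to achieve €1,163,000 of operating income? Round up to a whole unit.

31,402 inserts

Each unit contributes €183.35 − €119.69 = €63.66.
Need Q such that Q × €63.66 − €836,000 = €1,163,000, i.e. Q = €1,999,000 / €63.66 = 31,401.19 → 31,402.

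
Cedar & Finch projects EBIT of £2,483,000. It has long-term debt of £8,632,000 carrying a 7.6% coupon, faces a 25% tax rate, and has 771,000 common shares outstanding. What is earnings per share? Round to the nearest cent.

£1.78

Pre-tax income = £2,483,000 − £656,032.00 = £1,826,968.00.
Net income = £1,826,968.00 × (1 − 0.25) = £1,370,226.00.
Per share: £1,370,226.00 / 771,000 shares = £1.78.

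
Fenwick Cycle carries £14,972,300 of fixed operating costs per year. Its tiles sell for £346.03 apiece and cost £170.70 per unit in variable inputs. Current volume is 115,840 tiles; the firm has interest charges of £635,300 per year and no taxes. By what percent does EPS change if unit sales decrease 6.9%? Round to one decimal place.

-29.8%

Contribution at this volume is 115,840 × £175.33 = £20,310,227.20.
Subtracting fixed costs: EBIT = £20,310,227.20 − £14,972,300 = £5,337,927.20.
Interest = £635,300.00, so EBIT − I = £4,702,627.20.
DCL = total CM / (EBIT − I) = £20,310,227.20 / £4,702,627.20 = 4.3189.
EPS therefore changes by 4.3189 × (-6.9%) = -29.8%.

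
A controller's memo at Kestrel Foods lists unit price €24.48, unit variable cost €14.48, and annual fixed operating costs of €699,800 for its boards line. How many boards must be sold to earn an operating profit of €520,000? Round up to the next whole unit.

121,980 boards

Each unit contributes €24.48 − €14.48 = €10.00.
Need Q such that Q × €10.00 − €699,800 = €520,000, i.e. Q = €1,219,800 / €10.00 = 121,980.00 → 121,980.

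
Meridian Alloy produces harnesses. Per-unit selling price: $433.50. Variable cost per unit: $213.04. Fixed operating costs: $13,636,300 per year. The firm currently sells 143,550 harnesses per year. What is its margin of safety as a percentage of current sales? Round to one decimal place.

56.9%

Unit CM = price − variable cost = $433.50 − $213.04 = $220.46. Break-even units = $13,636,300 ÷ $220.46 = 61,853.85; break-even revenue = 61,853.85 × $433.50 = $26,813,644.43.
Current sales = 143,550 × $433.50 = $62,228,925.00.
Margin of safety = ($62,228,925.00 − $26,813,644.43) ÷ $62,228,925.00 = 56.9%.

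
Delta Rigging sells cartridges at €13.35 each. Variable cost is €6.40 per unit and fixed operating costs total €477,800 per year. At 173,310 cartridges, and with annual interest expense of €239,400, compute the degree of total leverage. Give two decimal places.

2.47

Total contribution margin = 173,310 × €6.95 = €1,204,504.50.
Subtracting fixed costs: EBIT = €1,204,504.50 − €477,800 = €726,704.50. Interest = €239,400.00, so EBIT − I = €487,304.50.
DCL = contribution ÷ (EBIT − I) = €1,204,504.50 ÷ €487,304.50 = 2.4718.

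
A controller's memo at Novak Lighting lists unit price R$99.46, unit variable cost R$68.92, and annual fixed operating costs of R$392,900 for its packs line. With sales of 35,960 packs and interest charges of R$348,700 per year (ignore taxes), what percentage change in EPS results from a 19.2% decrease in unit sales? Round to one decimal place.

-59.1%

At 35,960 units, contribution = 35,960 × R$30.54 = R$1,098,218.40.
EBIT = R$1,098,218.40 − R$392,900 = R$705,318.40.
Interest = R$348,700.00, so EBIT − I = R$356,618.40.
Degree of combined leverage = contribution ÷ (EBIT − I) = R$1,098,218.40 ÷ R$356,618.40 = 3.0795.
EPS therefore changes by 3.0795 × (-19.2%) = -59.1%.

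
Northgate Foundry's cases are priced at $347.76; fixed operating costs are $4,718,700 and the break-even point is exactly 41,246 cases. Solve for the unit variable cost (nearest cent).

Contribution per unit must be FC / Q = $4,718,700 / 41,246 = $114.4038.
Hence VC = price − CM = $347.76 − $114.4038 = $233.36.

$233.36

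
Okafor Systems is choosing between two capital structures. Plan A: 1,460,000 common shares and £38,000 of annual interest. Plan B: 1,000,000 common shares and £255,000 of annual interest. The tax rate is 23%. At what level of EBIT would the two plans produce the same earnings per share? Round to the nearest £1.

At indifference, (EBIT − 38,000)(1 − t)/1,460,000 = (EBIT − 255,000)(1 − t)/1,000,000.
The (1 − t) factor cancels: (EBIT − 38,000) × 1,000,000 = (EBIT − 255,000) × 1,460,000.
Solving, EBIT = (255,000·1,460,000 − 38,000·1,000,000) / (1,460,000 − 1,000,000) = 334,300,000,000 / 460,000 = 726,739.13.

£726,739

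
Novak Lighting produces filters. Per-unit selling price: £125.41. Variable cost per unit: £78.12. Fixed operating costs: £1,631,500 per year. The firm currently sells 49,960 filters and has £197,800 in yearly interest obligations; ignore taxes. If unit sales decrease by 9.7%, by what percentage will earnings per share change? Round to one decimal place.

At 49,960 units, contribution = 49,960 × £47.29 = £2,362,608.40.
EBIT = £2,362,608.40 − £1,631,500 = £731,108.40.
After interest of £197,800.00, pre-tax earnings = £533,308.40.
Degree of combined leverage = contribution ÷ (EBIT − I) = £2,362,608.40 ÷ £533,308.40 = 4.4301.
%ΔEPS = DCL × %ΔSales = 4.4301 × -9.7% = -43.0%.

-43.0%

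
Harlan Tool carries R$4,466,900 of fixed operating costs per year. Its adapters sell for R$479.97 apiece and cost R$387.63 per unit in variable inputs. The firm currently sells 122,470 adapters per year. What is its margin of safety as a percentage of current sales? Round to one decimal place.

60.5%

Each unit contributes R$479.97 − R$387.63 = R$92.34. Break-even units = R$4,466,900 ÷ R$92.34 = 48,374.49; break-even revenue = 48,374.49 × R$479.97 = R$23,218,301.85.
Current sales = 122,470 × R$479.97 = R$58,781,925.90.
Margin of safety = (R$58,781,925.90 − R$23,218,301.85) ÷ R$58,781,925.90 = 60.5%.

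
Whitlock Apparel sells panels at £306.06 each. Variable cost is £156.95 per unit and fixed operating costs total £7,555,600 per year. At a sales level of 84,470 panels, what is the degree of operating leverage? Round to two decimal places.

Contribution at this volume is 84,470 × £149.11 = £12,595,321.70.
Operating income = contribution − fixed costs = £12,595,321.70 − £7,555,600 = £5,039,721.70.
So DOL = total CM / EBIT = £12,595,321.70 / £5,039,721.70 = 2.4992.

2.50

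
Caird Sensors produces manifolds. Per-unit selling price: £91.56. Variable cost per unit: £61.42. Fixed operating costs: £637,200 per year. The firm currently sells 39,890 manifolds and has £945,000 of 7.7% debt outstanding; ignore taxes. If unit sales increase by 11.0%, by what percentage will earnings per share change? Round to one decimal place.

Contribution at this volume is 39,890 × £30.14 = £1,202,284.60.
Subtracting fixed costs: EBIT = £1,202,284.60 − £637,200 = £565,084.60.
Interest = £72,765.00, so EBIT − I = £492,319.60.
DCL = total CM / (EBIT − I) = £1,202,284.60 / £492,319.60 = 2.4421.
%ΔEPS = DCL × %ΔSales = 2.4421 × +11.0% = +26.9%.

+26.9%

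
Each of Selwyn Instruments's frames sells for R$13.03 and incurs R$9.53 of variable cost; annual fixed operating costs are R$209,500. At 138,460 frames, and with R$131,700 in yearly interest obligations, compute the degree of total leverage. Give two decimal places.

3.38

At 138,460 units, contribution = 138,460 × R$3.50 = R$484,610.00.
Subtracting fixed costs: EBIT = R$484,610.00 − R$209,500 = R$275,110.00. Interest = R$131,700.00, so EBIT − I = R$143,410.00.
Degree of total leverage = total CM / (EBIT − interest) = R$484,610.00 / R$143,410.00 = 3.3792.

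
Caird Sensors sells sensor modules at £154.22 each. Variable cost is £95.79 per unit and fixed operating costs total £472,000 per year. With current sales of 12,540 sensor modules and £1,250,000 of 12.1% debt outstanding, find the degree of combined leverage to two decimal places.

6.69

At 12,540 units, contribution = 12,540 × £58.43 = £732,712.20.
Subtracting fixed costs: EBIT = £732,712.20 − £472,000 = £260,712.20. Interest = £151,250.00.
DOL = £732,712.20 ÷ £260,712.20 = 2.8104; DFL = £260,712.20 ÷ £109,462.20 = 2.3818.
DCL = DOL × DFL = 2.8104 × 2.3818 = 6.6938.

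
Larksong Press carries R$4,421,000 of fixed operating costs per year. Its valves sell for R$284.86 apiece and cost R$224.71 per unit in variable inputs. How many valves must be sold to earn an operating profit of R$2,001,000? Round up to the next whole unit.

106,767 valves

Each unit contributes R$284.86 − R$224.71 = R$60.15.
Units = (FC + target) / CM = (R$4,421,000 + R$2,001,000) / R$60.15 = 106,766.42, so 106,767 valves.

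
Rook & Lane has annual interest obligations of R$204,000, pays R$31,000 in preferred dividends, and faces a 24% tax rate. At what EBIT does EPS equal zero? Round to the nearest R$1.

R$244,789

Preferred dividends are paid after tax, so their pre-tax equivalent is R$31,000 ÷ (1 − 0.24) = R$40,789.47.
EPS = 0 when EBIT covers interest plus the pre-tax preferred burden: R$204,000 + R$40,789.47 = R$244,789.47.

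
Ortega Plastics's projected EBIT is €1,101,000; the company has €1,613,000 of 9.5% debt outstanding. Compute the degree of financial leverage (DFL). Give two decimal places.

Interest = €153,235.00.
DFL = EBIT ÷ (EBIT − I) = €1,101,000 ÷ (€1,101,000 − €153,235.00) = €1,101,000 ÷ €947,765.00 = 1.1617.

1.16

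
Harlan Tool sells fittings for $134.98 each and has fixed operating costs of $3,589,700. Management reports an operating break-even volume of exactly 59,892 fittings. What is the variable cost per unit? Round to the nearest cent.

$75.04

At break-even, FC = Q × (P − VC), so P − VC = $3,589,700 ÷ 59,892 = $59.9362.
Variable cost per unit = $134.98 − $59.9362 = $75.04.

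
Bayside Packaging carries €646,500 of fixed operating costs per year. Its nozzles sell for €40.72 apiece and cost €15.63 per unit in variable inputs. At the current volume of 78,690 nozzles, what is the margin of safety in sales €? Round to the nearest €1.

€2,155,015

Unit CM = price − variable cost = €40.72 − €15.63 = €25.09. Break-even units = €646,500 ÷ €25.09 = 25,767.24; break-even revenue = 25,767.24 × €40.72 = €1,049,241.93.
Actual sales revenue = 78,690 × €40.72 = €3,204,256.80.
Margin of safety = €3,204,256.80 − €1,049,241.93 = €2,155,015.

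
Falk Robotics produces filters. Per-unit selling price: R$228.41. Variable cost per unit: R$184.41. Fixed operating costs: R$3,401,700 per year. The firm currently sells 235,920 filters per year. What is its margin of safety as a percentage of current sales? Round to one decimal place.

Contribution margin per unit = R$228.41 − R$184.41 = R$44.00. Break-even units = R$3,401,700 ÷ R$44.00 = 77,311.36; break-even revenue = 77,311.36 × R$228.41 = R$17,658,688.57.
Actual sales revenue = 235,920 × R$228.41 = R$53,886,487.20.
Margin of safety = (R$53,886,487.20 − R$17,658,688.57) ÷ R$53,886,487.20 = 67.2%.

67.2%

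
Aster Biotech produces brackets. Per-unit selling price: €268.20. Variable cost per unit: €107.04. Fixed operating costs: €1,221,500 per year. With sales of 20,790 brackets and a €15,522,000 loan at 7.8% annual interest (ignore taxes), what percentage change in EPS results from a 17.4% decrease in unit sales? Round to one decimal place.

-63.5%

Contribution at this volume is 20,790 × €161.16 = €3,350,516.40.
Operating income = contribution − fixed costs = €3,350,516.40 − €1,221,500 = €2,129,016.40.
Interest = €1,210,716.00, so EBIT − I = €918,300.40.
DCL = total CM / (EBIT − I) = €3,350,516.40 / €918,300.40 = 3.6486.
EPS therefore changes by 3.6486 × (-17.4%) = -63.5%.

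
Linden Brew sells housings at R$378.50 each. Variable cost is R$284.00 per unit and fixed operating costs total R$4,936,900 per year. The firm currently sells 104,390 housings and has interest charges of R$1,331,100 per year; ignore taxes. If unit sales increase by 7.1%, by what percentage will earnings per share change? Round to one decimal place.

Contribution at this volume is 104,390 × R$94.50 = R$9,864,855.00.
Operating income = contribution − fixed costs = R$9,864,855.00 − R$4,936,900 = R$4,927,955.00.
Interest = R$1,331,100.00, so EBIT − I = R$3,596,855.00.
DCL = total CM / (EBIT − I) = R$9,864,855.00 / R$3,596,855.00 = 2.7426.
%ΔEPS = DCL × %ΔSales = 2.7426 × +7.1% = +19.5%.

+19.5%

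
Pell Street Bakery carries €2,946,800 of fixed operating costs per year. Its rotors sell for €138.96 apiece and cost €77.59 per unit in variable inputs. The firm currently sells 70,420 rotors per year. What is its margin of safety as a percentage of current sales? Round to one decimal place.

31.8%

Each unit contributes €138.96 − €77.59 = €61.37. Break-even units = €2,946,800 ÷ €61.37 = 48,016.95; break-even revenue = 48,016.95 × €138.96 = €6,672,434.87.
Current sales = 70,420 × €138.96 = €9,785,563.20.
Margin of safety = (€9,785,563.20 − €6,672,434.87) ÷ €9,785,563.20 = 31.8%.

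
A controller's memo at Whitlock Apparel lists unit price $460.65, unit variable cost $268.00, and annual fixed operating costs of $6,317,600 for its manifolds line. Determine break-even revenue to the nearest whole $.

CM per unit = $460.65 − $268.00 = $192.65; CM ratio = $192.65 / $460.65 = 0.4182.
Break-even revenue = fixed costs × price ÷ CM = $6,317,600 × $460.65 ÷ $192.65 = $15,106,164.

$15,106,164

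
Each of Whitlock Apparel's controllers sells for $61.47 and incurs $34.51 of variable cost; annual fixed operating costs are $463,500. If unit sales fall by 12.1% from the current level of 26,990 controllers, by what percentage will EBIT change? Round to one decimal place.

-33.3%

Contribution at this volume is 26,990 × $26.96 = $727,650.40.
Operating income = contribution − fixed costs = $727,650.40 − $463,500 = $264,150.40.
Degree of operating leverage = $727,650.40 / $264,150.40 = 2.7547.
So EBIT moves 2.7547 × (-12.1%) = -33.3%.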